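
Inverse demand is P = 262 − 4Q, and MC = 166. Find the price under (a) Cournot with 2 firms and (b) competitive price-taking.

Cournot with 2 identical firms: the symmetric best-response condition is 262 − 12q = 166. Each firm produces q = 8, total output Q = 16, price P = 198.
Perfect competition: P = MC = 166, so 262 − 4Q = 166 and Q = 24.

Cournot: P = 198; Competition: P = 166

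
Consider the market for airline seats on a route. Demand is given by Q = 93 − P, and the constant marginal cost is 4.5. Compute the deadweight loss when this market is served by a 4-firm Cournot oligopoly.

Inverting demand: P = 93 − Q.
Competitive firms price at marginal cost: P = 4.5, giving Q = 88.5.
In a 4-firm Cournot equilibrium, symmetry and the first-order condition give q = (93 − 4.5)/(5) = 17.7. So Q = 70.8 and P = 22.2.
DWL is the triangle between Q = 70.8 and Q = 88.5: ½·(88.5 − 70.8)·(22.2 − 4.5) = 156.645.

DWL = 156.645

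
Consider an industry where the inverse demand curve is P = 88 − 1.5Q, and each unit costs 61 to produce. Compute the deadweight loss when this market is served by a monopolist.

DWL = 60.75

Competitive firms price at marginal cost: P = 61, giving Q = 18.
Monopoly sets MR = MC: 88 − 3Q = 61 ⇒ Q = 9, P = 88 − 1.5·9 = 74.5.
DWL is the triangle between Q = 9 and Q = 18: ½·(18 − 9)·(74.5 − 61) = 60.75.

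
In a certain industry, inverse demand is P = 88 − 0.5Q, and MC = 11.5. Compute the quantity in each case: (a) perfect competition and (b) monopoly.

Perfect competition: P = MC = 11.5, so 88 − 0.5Q = 11.5 and Q = 153.
A monopolist chooses Q where MR = MC. MR = 88 − Q; setting this equal to 11.5 gives Q = 76.5 and P = 49.75.

Competition: Q = 153; Monopoly: Q = 76.5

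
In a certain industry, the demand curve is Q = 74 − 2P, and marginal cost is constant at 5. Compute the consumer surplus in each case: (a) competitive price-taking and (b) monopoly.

Inverting demand: P = 37 − 0.5Q.
Competitive firms price at marginal cost: P = 5, giving Q = 64.
CS = ½·(37 − 5)·64 = 1024.
Monopoly sets MR = MC: 37 − Q = 5 ⇒ Q = 32, P = 37 − 0.5·32 = 21.
CS = ½·(37 − 21)·32 = 256.

Competition: CS = 1024; Monopoly: CS = 256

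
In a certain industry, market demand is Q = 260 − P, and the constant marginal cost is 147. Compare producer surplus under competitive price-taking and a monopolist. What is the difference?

Inverting demand: P = 260 − Q.
Under competition P = MC = 147, so Q = (260 − 147)/1 = 113.
PS = (147 − 147)·113 = 0.
The monopolist equates marginal revenue to marginal cost: 260 − 2Q = 147, so Q = 56.5. From demand, P = 203.5.
PS = (203.5 − 147)·56.5 = 3192.25.
Change in producer surplus: 3192.25 − 0 = 3192.25.

Producer surplus rises by 3192.25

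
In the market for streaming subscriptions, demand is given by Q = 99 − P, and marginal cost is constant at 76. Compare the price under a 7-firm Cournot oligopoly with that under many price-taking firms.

Cournot: P = 78.875; Competition: P = 76

Inverting demand: P = 99 − Q.
With 7 symmetric Cournot firms, each firm's FOC gives 99 − 8q = 76, so q = 2.875, Q = 7·2.875 = 20.125, and P = 78.875.
Under competition P = MC = 76, so Q = (99 − 76)/1 = 23.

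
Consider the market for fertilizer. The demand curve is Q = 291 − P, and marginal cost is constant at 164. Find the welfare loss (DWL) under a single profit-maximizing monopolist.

Inverting demand: P = 291 − Q.
Perfect competition: P = MC = 164, so 291 − Q = 164 and Q = 127.
Monopoly sets MR = MC: 291 − 2Q = 164 ⇒ Q = 63.5, P = 291 − 63.5 = 227.5.
DWL is the triangle between Q = 63.5 and Q = 127: ½·(127 − 63.5)·(227.5 − 164) = 2016.125.

DWL = 2016.125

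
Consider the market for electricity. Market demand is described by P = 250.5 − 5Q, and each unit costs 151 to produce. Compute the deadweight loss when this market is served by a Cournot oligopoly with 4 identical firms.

DWL = 39.601

Competitive firms price at marginal cost: P = 151, giving Q = 19.9.
In a 4-firm Cournot equilibrium, symmetry and the first-order condition give q = (250.5 − 151)/(25) = 3.98. So Q = 15.92 and P = 170.9.
DWL is the triangle between Q = 15.92 and Q = 19.9: ½·(19.9 − 15.92)·(170.9 − 151) = 39.601.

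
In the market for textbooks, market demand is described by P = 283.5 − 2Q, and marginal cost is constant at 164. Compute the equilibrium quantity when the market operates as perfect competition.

Perfect competition: P = MC = 164, so 283.5 − 2Q = 164 and Q = 59.75.

Q = 59.75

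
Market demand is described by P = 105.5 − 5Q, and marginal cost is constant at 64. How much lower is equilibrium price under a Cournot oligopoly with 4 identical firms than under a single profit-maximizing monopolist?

A monopolist chooses Q where MR = MC. MR = 105.5 − 10Q; setting this equal to 64 gives Q = 4.15 and P = 84.75.
With 4 symmetric Cournot firms, each firm's FOC gives 105.5 − 25q = 64, so q = 1.66, Q = 4·1.66 = 6.64, and P = 72.3.
Change in equilibrium price: 72.3 − 84.75 = −12.45.

Equilibrium price falls by 12.45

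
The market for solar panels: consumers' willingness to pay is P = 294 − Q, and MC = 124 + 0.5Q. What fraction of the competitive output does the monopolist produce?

Q_m/Q_c = 0.6

Monopoly sets MR = MC: 294 − 2Q = 124 + 0.5Q ⇒ Q = 68, P = 294 − 68 = 226.
Competitive equilibrium sets price equal to marginal cost: 294 − Q = 124 + 0.5Q, so Q = 340/3 and P = 542/3.
Ratio Q_m/Q_c = 68/(340/3) = 0.6.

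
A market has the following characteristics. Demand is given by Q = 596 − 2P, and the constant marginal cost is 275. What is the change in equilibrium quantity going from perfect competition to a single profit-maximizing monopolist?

Inverting demand: P = 298 − 0.5Q.
Perfect competition: P = MC = 275, so 298 − 0.5Q = 275 and Q = 46.
A monopolist chooses Q where MR = MC. MR = 298 − Q; setting this equal to 275 gives Q = 23 and P = 286.5.
Change in equilibrium quantity: 23 − 46 = −23.

Equilibrium quantity falls by 23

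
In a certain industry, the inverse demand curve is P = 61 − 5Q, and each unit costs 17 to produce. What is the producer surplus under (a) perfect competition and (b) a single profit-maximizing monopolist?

Competitive firms price at marginal cost: P = 17, giving Q = 8.8.
PS = (17 − 17)·8.8 = 0.
A monopolist chooses Q where MR = MC. MR = 61 − 10Q; setting this equal to 17 gives Q = 4.4 and P = 39.
PS = (39 − 17)·4.4 = 96.8.

Competition: PS = 0; Monopoly: PS = 96.8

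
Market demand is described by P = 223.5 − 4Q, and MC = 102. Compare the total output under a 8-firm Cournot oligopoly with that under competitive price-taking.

Cournot: Q = 27; Competition: Q = 30.375

With 8 symmetric Cournot firms, each firm's FOC gives 223.5 − 36q = 102, so q = 3.375, Q = 8·3.375 = 27, and P = 115.5.
Competitive firms price at marginal cost: P = 102, giving Q = 30.375.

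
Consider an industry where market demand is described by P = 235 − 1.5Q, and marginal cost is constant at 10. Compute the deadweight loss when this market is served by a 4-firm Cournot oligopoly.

DWL = 675

Under competition P = MC = 10, so Q = (235 − 10)/1.5 = 150.
With 4 symmetric Cournot firms, each firm's FOC gives 235 − 7.5q = 10, so q = 30, Q = 4·30 = 120, and P = 55.
DWL is the triangle between Q = 120 and Q = 150: ½·(150 − 120)·(55 − 10) = 675.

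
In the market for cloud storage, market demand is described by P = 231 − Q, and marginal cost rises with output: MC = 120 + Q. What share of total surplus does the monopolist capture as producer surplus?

PS/TS = 0.75

A monopolist chooses Q where MR = MC. MR = 231 − 2Q; setting this equal to 120 + Q gives Q = 37 and P = 194.
CS = ½·(231 − 194)·37 = 684.5.
PS = P·Q − VC(Q) = 194·37 − (120·37 + ½·1·37²) = 2053.5.
Share captured = PS/TS = 2053.5/2738 = 0.75.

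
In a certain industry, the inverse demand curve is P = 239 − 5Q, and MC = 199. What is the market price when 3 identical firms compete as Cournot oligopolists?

P = 209

With 3 symmetric Cournot firms, each firm's FOC gives 239 − 20q = 199, so q = 2, Q = 3·2 = 6, and P = 209.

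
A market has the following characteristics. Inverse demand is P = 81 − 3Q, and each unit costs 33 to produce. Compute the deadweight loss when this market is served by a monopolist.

Under competition P = MC = 33, so Q = (81 − 33)/3 = 16.
A monopolist chooses Q where MR = MC. MR = 81 − 6Q; setting this equal to 33 gives Q = 8 and P = 57.
DWL is the triangle between Q = 8 and Q = 16: ½·(16 − 8)·(57 − 33) = 96.

DWL = 96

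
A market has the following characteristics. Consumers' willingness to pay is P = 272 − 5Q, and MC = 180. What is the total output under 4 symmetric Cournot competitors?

Q = 14.72

With 4 symmetric Cournot firms, each firm's FOC gives 272 − 25q = 180, so q = 3.68, Q = 4·3.68 = 14.72, and P = 198.4.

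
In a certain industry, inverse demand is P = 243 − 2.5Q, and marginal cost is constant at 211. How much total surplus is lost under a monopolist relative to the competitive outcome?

Under competition P = MC = 211, so Q = (243 − 211)/2.5 = 12.8.
The monopolist equates marginal revenue to marginal cost: 243 − 5Q = 211, so Q = 6.4. From demand, P = 227.
DWL is the triangle between Q = 6.4 and Q = 12.8: ½·(12.8 − 6.4)·(227 − 211) = 51.2.

DWL = 51.2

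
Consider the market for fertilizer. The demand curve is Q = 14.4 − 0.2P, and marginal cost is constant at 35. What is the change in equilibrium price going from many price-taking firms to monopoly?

Inverting demand: P = 72 − 5Q.
Perfect competition: P = MC = 35, so 72 − 5Q = 35 and Q = 7.4.
Monopoly sets MR = MC: 72 − 10Q = 35 ⇒ Q = 3.7, P = 72 − 5·3.7 = 53.5.
Change in equilibrium price: 53.5 − 35 = 18.5.

P rises by 18.5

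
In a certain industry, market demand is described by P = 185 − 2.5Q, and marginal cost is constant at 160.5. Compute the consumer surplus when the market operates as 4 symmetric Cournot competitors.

CS = 76.832

Cournot with 4 identical firms: the symmetric best-response condition is 185 − 12.5q = 160.5. Each firm produces q = 1.96, total output Q = 7.84, price P = 165.4.
CS = ½·(185 − 165.4)·7.84 = 76.832.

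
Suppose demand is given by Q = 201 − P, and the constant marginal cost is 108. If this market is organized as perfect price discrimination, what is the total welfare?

TS = 4324.5

Inverting demand: P = 201 − Q.
A perfectly discriminating monopolist sells every unit with P(Q) ≥ MC(Q), so output equals the competitive quantity Q = 93. Each buyer pays their reservation price, so CS = 0 and the firm captures all surplus.
TS = 4324.5 (equal to competitive TS).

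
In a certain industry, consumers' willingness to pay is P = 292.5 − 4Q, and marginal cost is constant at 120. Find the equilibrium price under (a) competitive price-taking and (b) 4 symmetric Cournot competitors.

Competition: P = 120; Cournot: P = 154.5

Under competition P = MC = 120, so Q = (292.5 − 120)/4 = 43.125.
In a 4-firm Cournot equilibrium, symmetry and the first-order condition give q = (292.5 − 120)/(20) = 8.625. So Q = 34.5 and P = 154.5.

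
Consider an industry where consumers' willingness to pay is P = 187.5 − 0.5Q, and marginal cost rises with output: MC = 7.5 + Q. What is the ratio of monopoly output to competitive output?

Q_m/Q_c = 0.75

The monopolist equates marginal revenue to marginal cost: 187.5 − Q = 7.5 + Q, so Q = 90. From demand, P = 142.5.
Under competition P = MC: 187.5 − 0.5Q = 7.5 + Q ⇒ Q = 120, P = 127.5.
Ratio Q_m/Q_c = 90/120 = 0.75.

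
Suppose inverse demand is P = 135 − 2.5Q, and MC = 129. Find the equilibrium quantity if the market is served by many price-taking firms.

Perfect competition: P = MC = 129, so 135 − 2.5Q = 129 and Q = 2.4.

Q = 2.4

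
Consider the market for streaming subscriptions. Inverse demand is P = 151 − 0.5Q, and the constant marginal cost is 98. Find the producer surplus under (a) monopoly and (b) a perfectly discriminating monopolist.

Monopoly: PS = 1404.5; Perfect PD: PS = 2809

Monopoly sets MR = MC: 151 − Q = 98 ⇒ Q = 53, P = 151 − 0.5·53 = 124.5.
PS = (124.5 − 98)·53 = 1404.5.
A perfectly discriminating monopolist sells every unit with P(Q) ≥ MC(Q), so output equals the competitive quantity Q = 106. Each buyer pays their reservation price, so CS = 0 and the firm captures all surplus.
PS = ½·(151 − 98)·106 = 2809.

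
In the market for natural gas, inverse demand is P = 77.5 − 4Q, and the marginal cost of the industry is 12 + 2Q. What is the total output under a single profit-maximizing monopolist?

Q = 6.55

The monopolist equates marginal revenue to marginal cost: 77.5 − 8Q = 12 + 2Q, so Q = 6.55. From demand, P = 51.3.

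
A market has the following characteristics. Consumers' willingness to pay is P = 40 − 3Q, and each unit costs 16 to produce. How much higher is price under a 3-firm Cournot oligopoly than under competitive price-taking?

Perfect competition: P = MC = 16, so 40 − 3Q = 16 and Q = 8.
With 3 symmetric Cournot firms, each firm's FOC gives 40 − 12q = 16, so q = 2, Q = 3·2 = 6, and P = 22.
Change in price: 22 − 16 = 6.

P rises by 6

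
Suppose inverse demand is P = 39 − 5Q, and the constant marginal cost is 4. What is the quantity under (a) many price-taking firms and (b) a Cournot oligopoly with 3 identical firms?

Competition: Q = 7; Cournot: Q = 5.25

Perfect competition: P = MC = 4, so 39 − 5Q = 4 and Q = 7.
With 3 symmetric Cournot firms, each firm's FOC gives 39 − 20q = 4, so q = 1.75, Q = 3·1.75 = 5.25, and P = 12.75.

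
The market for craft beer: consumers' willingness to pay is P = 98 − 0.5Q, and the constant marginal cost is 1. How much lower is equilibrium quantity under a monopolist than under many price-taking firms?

Q falls by 97

Competitive firms price at marginal cost: P = 1, giving Q = 194.
Monopoly sets MR = MC: 98 − Q = 1 ⇒ Q = 97, P = 98 − 0.5·97 = 49.5.
Change in equilibrium quantity: 97 − 194 = −97.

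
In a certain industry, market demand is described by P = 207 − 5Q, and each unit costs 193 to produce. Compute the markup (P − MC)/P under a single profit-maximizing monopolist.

Lerner index = 0.035

The monopolist equates marginal revenue to marginal cost: 207 − 10Q = 193, so Q = 1.4. From demand, P = 200.
Lerner index = (P − MC)/P = (200 − 193)/200 = 0.035.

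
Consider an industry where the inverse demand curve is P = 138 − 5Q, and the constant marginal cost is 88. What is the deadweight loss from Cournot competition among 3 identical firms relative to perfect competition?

Perfect competition: P = MC = 88, so 138 − 5Q = 88 and Q = 10.
Cournot with 3 identical firms: the symmetric best-response condition is 138 − 20q = 88. Each firm produces q = 2.5, total output Q = 7.5, price P = 100.5.
DWL is the triangle between Q = 7.5 and Q = 10: ½·(10 − 7.5)·(100.5 − 88) = 15.625.

DWL = 15.625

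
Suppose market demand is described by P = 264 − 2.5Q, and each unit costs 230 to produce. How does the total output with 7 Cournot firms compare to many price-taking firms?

Cournot: Q = 11.9; Competition: Q = 13.6

With 7 symmetric Cournot firms, each firm's FOC gives 264 − 20q = 230, so q = 1.7, Q = 7·1.7 = 11.9, and P = 234.25.
Perfect competition: P = MC = 230, so 264 − 2.5Q = 230 and Q = 13.6.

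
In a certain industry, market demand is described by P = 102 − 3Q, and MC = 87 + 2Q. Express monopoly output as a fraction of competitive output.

The monopolist equates marginal revenue to marginal cost: 102 − 6Q = 87 + 2Q, so Q = 1.875. From demand, P = 96.375.
Under competition P = MC: 102 − 3Q = 87 + 2Q ⇒ Q = 3, P = 93.
Ratio Q_m/Q_c = 1.875/3 = 0.625.

Q_m/Q_c = 0.625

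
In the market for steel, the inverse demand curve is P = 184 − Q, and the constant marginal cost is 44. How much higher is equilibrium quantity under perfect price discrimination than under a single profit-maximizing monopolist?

Monopoly sets MR = MC: 184 − 2Q = 44 ⇒ Q = 70, P = 184 − 70 = 114.
A perfectly discriminating monopolist sells every unit with P(Q) ≥ MC(Q), so output equals the competitive quantity Q = 140. Each buyer pays their reservation price, so CS = 0 and the firm captures all surplus.
Change in equilibrium quantity: 140 − 70 = 70.

Equilibrium quantity rises by 70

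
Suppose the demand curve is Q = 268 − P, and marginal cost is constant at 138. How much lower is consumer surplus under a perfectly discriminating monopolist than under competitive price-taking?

CS falls by 8450

Inverting demand: P = 268 − Q.
Under competition P = MC = 138, so Q = (268 − 138)/1 = 130.
CS = ½·(268 − 138)·130 = 8450.
With perfect price discrimination, output is the efficient level Q = 130 (where demand meets MC), but every buyer pays their willingness to pay: CS = 0 and PS = total surplus.
CS = 0.
Change in consumer surplus: 0 − 8450 = −8450.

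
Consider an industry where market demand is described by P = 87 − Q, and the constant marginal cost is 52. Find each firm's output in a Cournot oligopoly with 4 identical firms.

q_i = 7

In a 4-firm Cournot equilibrium, symmetry and the first-order condition give q = (87 − 52)/(5) = 7. So Q = 28 and P = 59.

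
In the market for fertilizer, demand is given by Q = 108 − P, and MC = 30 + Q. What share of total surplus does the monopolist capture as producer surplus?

Inverting demand: P = 108 − Q.
Monopoly sets MR = MC: 108 − 2Q = 30 + Q ⇒ Q = 26, P = 108 − 26 = 82.
CS = ½·(108 − 82)·26 = 338.
PS = P·Q − VC(Q) = 82·26 − (30·26 + ½·1·26²) = 1014.
Share captured = PS/TS = 1014/1352 = 0.75.

PS/TS = 0.75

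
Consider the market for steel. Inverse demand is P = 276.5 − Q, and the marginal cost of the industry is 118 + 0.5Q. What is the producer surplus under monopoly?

Monopoly sets MR = MC: 276.5 − 2Q = 118 + 0.5Q ⇒ Q = 63.4, P = 276.5 − 63.4 = 213.1.
PS = P·Q − VC(Q) = 213.1·63.4 − (118·63.4 + ½·0.5·63.4²) = 5024.45.

PS = 5024.45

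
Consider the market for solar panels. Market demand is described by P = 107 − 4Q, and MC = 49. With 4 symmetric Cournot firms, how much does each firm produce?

q_i = 2.9

Cournot with 4 identical firms: the symmetric best-response condition is 107 − 20q = 49. Each firm produces q = 2.9, total output Q = 11.6, price P = 60.6.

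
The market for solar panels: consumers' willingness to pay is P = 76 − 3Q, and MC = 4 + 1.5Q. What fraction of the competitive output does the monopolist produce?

A monopolist chooses Q where MR = MC. MR = 76 − 6Q; setting this equal to 4 + 1.5Q gives Q = 9.6 and P = 47.2.
Competitive equilibrium sets price equal to marginal cost: 76 − 3Q = 4 + 1.5Q, so Q = 16 and P = 28.
Ratio Q_m/Q_c = 9.6/16 = 0.6.

Q_m/Q_c = 0.6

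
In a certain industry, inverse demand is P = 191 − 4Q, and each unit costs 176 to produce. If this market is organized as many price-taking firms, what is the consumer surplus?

Competitive firms price at marginal cost: P = 176, giving Q = 3.75.
CS = ½·(191 − 176)·3.75 = 28.125.

CS = 28.125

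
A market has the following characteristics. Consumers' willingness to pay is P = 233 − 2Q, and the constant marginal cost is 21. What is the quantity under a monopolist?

Q = 53

The monopolist equates marginal revenue to marginal cost: 233 − 4Q = 21, so Q = 53. From demand, P = 127.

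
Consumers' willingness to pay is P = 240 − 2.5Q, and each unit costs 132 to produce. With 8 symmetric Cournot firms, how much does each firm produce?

In a 8-firm Cournot equilibrium, symmetry and the first-order condition give q = (240 − 132)/(22.5) = 4.8. So Q = 38.4 and P = 144.

q_i = 4.8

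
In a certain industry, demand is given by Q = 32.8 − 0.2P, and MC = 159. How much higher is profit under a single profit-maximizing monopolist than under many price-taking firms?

Inverting demand: P = 164 − 5Q.
Perfect competition: P = MC = 159, so 164 − 5Q = 159 and Q = 1.
Profit = (159 − 159)·1 = 0.
A monopolist chooses Q where MR = MC. MR = 164 − 10Q; setting this equal to 159 gives Q = 0.5 and P = 161.5.
Profit = (161.5 − 159)·0.5 = 1.25.
Change in profit: 1.25 − 0 = 1.25.

π rises by 1.25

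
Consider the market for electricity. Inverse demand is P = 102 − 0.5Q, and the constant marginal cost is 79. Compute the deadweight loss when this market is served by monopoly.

Under competition P = MC = 79, so Q = (102 − 79)/0.5 = 46.
A monopolist chooses Q where MR = MC. MR = 102 − Q; setting this equal to 79 gives Q = 23 and P = 90.5.
DWL is the triangle between Q = 23 and Q = 46: ½·(46 − 23)·(90.5 − 79) = 132.25.

DWL = 132.25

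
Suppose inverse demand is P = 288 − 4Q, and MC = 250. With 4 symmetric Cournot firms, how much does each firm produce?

q_i = 1.9

Cournot with 4 identical firms: the symmetric best-response condition is 288 − 20q = 250. Each firm produces q = 1.9, total output Q = 7.6, price P = 257.6.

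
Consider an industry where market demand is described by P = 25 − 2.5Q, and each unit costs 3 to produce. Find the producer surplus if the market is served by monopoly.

The monopolist equates marginal revenue to marginal cost: 25 − 5Q = 3, so Q = 4.4. From demand, P = 14.
PS = (14 − 3)·4.4 = 48.4.

PS = 48.4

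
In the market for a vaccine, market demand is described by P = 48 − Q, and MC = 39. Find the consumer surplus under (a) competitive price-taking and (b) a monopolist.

Under competition P = MC = 39, so Q = (48 − 39)/1 = 9.
CS = ½·(48 − 39)·9 = 40.5.
Monopoly sets MR = MC: 48 − 2Q = 39 ⇒ Q = 4.5, P = 48 − 4.5 = 43.5.
CS = ½·(48 − 43.5)·4.5 = 10.125.

Competition: CS = 40.5; Monopoly: CS = 10.125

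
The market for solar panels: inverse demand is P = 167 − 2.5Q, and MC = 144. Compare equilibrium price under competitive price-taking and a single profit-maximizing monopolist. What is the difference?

Equilibrium price rises by 11.5

Competitive firms price at marginal cost: P = 144, giving Q = 9.2.
A monopolist chooses Q where MR = MC. MR = 167 − 5Q; setting this equal to 144 gives Q = 4.6 and P = 155.5.
Change in equilibrium price: 155.5 − 144 = 11.5.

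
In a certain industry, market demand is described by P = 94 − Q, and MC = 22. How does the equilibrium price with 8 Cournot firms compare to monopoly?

Cournot: P = 30; Monopoly: P = 58

In a 8-firm Cournot equilibrium, symmetry and the first-order condition give q = (94 − 22)/(9) = 8. So Q = 64 and P = 30.
Monopoly sets MR = MC: 94 − 2Q = 22 ⇒ Q = 36, P = 94 − 36 = 58.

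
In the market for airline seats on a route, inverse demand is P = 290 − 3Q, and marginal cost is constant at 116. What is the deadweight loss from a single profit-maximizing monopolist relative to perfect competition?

DWL = 1261.5

Under competition P = MC = 116, so Q = (290 − 116)/3 = 58.
Monopoly sets MR = MC: 290 − 6Q = 116 ⇒ Q = 29, P = 290 − 3·29 = 203.
DWL is the triangle between Q = 29 and Q = 58: ½·(58 − 29)·(203 − 116) = 1261.5.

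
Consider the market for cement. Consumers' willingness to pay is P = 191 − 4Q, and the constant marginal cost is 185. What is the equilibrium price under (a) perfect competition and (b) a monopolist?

Competition: P = 185; Monopoly: P = 188

Perfect competition: P = MC = 185, so 191 − 4Q = 185 and Q = 1.5.
The monopolist equates marginal revenue to marginal cost: 191 − 8Q = 185, so Q = 0.75. From demand, P = 188.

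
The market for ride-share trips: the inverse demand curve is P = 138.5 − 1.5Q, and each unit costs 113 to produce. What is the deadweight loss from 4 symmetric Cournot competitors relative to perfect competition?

Perfect competition: P = MC = 113, so 138.5 − 1.5Q = 113 and Q = 17.
Cournot with 4 identical firms: the symmetric best-response condition is 138.5 − 7.5q = 113. Each firm produces q = 3.4, total output Q = 13.6, price P = 118.1.
DWL is the triangle between Q = 13.6 and Q = 17: ½·(17 − 13.6)·(118.1 − 113) = 8.67.

DWL = 8.67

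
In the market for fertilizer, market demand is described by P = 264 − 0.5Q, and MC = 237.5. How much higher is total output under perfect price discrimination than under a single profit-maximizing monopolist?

Monopoly sets MR = MC: 264 − Q = 237.5 ⇒ Q = 26.5, P = 264 − 0.5·26.5 = 250.75.
With perfect price discrimination, output is the efficient level Q = 53 (where demand meets MC), but every buyer pays their willingness to pay: CS = 0 and PS = total surplus.
Change in total output: 53 − 26.5 = 26.5.

Q rises by 26.5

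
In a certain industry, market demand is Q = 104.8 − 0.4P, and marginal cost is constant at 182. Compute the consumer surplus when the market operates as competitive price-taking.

Inverting demand: P = 262 − 2.5Q.
Competitive firms price at marginal cost: P = 182, giving Q = 32.
CS = ½·(262 − 182)·32 = 1280.

CS = 1280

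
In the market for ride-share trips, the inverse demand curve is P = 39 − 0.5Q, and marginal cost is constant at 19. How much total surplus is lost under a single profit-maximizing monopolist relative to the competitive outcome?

Under competition P = MC = 19, so Q = (39 − 19)/0.5 = 40.
The monopolist equates marginal revenue to marginal cost: 39 − Q = 19, so Q = 20. From demand, P = 29.
DWL is the triangle between Q = 20 and Q = 40: ½·(40 − 20)·(29 − 19) = 100.

DWL = 100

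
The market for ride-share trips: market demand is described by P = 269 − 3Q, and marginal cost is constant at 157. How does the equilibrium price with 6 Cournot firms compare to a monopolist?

With 6 symmetric Cournot firms, each firm's FOC gives 269 − 21q = 157, so q = 16/3, Q = 6·16/3 = 32, and P = 173.
Monopoly sets MR = MC: 269 − 6Q = 157 ⇒ Q = 56/3, P = 269 − 3·56/3 = 213.

Cournot: P = 173; Monopoly: P = 213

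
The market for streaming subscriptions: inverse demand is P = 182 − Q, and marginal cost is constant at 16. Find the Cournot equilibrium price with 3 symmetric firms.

In a 3-firm Cournot equilibrium, symmetry and the first-order condition give q = (182 − 16)/(4) = 41.5. So Q = 124.5 and P = 57.5.

P = 57.5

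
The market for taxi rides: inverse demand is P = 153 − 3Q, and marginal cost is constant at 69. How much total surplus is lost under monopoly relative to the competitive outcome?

DWL = 294

Under competition P = MC = 69, so Q = (153 − 69)/3 = 28.
The monopolist equates marginal revenue to marginal cost: 153 − 6Q = 69, so Q = 14. From demand, P = 111.
DWL is the triangle between Q = 14 and Q = 28: ½·(28 − 14)·(111 − 69) = 294.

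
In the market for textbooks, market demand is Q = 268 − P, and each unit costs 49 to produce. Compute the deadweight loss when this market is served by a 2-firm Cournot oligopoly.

DWL = 2664.5

Inverting demand: P = 268 − Q.
Under competition P = MC = 49, so Q = (268 − 49)/1 = 219.
In a 2-firm Cournot equilibrium, symmetry and the first-order condition give q = (268 − 49)/(3) = 73. So Q = 146 and P = 122.
DWL is the triangle between Q = 146 and Q = 219: ½·(219 − 146)·(122 − 49) = 2664.5.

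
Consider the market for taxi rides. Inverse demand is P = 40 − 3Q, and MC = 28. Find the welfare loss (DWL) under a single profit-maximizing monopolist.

Under competition P = MC = 28, so Q = (40 − 28)/3 = 4.
A monopolist chooses Q where MR = MC. MR = 40 − 6Q; setting this equal to 28 gives Q = 2 and P = 34.
DWL is the triangle between Q = 2 and Q = 4: ½·(4 − 2)·(34 − 28) = 6.

DWL = 6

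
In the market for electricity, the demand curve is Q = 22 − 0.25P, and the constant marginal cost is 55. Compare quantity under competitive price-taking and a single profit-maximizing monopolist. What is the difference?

Inverting demand: P = 88 − 4Q.
Competitive firms price at marginal cost: P = 55, giving Q = 8.25.
Monopoly sets MR = MC: 88 − 8Q = 55 ⇒ Q = 4.125, P = 88 − 4·4.125 = 71.5.
Change in quantity: 4.125 − 8.25 = −4.125.

Quantity falls by 4.125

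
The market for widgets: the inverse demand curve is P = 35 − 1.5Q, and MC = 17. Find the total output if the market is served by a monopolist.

Q = 6

The monopolist equates marginal revenue to marginal cost: 35 − 3Q = 17, so Q = 6. From demand, P = 26.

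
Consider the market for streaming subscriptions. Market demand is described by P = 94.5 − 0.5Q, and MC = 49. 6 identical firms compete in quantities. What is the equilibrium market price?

With 6 symmetric Cournot firms, each firm's FOC gives 94.5 − 3.5q = 49, so q = 13, Q = 6·13 = 78, and P = 55.5.

P = 55.5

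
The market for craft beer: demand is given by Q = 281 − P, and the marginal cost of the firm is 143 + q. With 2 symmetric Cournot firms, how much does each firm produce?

q_i = 34.5

Inverting demand: P = 281 − Q.
With 2 symmetric Cournot firms, each firm's FOC gives 281 − 3q = 143 + q, so q = 34.5, Q = 2·34.5 = 69, and P = 212.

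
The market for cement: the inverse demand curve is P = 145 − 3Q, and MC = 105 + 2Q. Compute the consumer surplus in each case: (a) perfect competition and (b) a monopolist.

Competitive equilibrium sets price equal to marginal cost: 145 − 3Q = 105 + 2Q, so Q = 8 and P = 121.
CS = ½·(145 − 121)·8 = 96.
The monopolist equates marginal revenue to marginal cost: 145 − 6Q = 105 + 2Q, so Q = 5. From demand, P = 130.
CS = ½·(145 − 130)·5 = 37.5.

Competition: CS = 96; Monopoly: CS = 37.5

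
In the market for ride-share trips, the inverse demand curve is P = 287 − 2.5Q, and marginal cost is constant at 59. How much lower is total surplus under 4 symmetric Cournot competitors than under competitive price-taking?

Competitive firms price at marginal cost: P = 59, giving Q = 91.2.
CS = ½·(287 − 59)·91.2 = 10396.8; PS = (59 − 59)·91.2 = 0; TS = 10396.8.
Cournot with 4 identical firms: the symmetric best-response condition is 287 − 12.5q = 59. Each firm produces q = 18.24, total output Q = 72.96, price P = 104.6.
CS = ½·(287 − 104.6)·72.96 = 6653.952; PS = (104.6 − 59)·72.96 = 3326.976; TS = 9980.928.
Change in total surplus: 9980.928 − 10396.8 = −415.872.

TS falls by 415.872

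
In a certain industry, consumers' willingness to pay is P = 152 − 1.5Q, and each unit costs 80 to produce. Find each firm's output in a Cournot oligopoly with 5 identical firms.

In a 5-firm Cournot equilibrium, symmetry and the first-order condition give q = (152 − 80)/(9) = 8. So Q = 40 and P = 92.

q_i = 8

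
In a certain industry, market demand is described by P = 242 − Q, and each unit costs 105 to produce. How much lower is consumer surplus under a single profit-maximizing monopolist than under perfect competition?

Under competition P = MC = 105, so Q = (242 − 105)/1 = 137.
CS = ½·(242 − 105)·137 = 9384.5.
A monopolist chooses Q where MR = MC. MR = 242 − 2Q; setting this equal to 105 gives Q = 68.5 and P = 173.5.
CS = ½·(242 − 173.5)·68.5 = 2346.125.
Change in consumer surplus: 2346.125 − 9384.5 = −7038.375.

CS falls by 7038.375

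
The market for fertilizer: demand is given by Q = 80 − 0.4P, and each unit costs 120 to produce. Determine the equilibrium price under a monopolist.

P = 160

Inverting demand: P = 200 − 2.5Q.
Monopoly sets MR = MC: 200 − 5Q = 120 ⇒ Q = 16, P = 200 − 2.5·16 = 160.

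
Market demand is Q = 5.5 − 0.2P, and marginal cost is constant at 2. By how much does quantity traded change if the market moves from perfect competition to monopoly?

Inverting demand: P = 27.5 − 5Q.
Competitive firms price at marginal cost: P = 2, giving Q = 5.1.
A monopolist chooses Q where MR = MC. MR = 27.5 − 10Q; setting this equal to 2 gives Q = 2.55 and P = 14.75.
Change in quantity traded: 2.55 − 5.1 = −2.55.

Q falls by 2.55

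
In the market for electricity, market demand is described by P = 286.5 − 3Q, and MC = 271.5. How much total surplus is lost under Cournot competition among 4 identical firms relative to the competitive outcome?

Competitive firms price at marginal cost: P = 271.5, giving Q = 5.
In a 4-firm Cournot equilibrium, symmetry and the first-order condition give q = (286.5 − 271.5)/(15) = 1. So Q = 4 and P = 274.5.
DWL is the triangle between Q = 4 and Q = 5: ½·(5 − 4)·(274.5 − 271.5) = 1.5.

DWL = 1.5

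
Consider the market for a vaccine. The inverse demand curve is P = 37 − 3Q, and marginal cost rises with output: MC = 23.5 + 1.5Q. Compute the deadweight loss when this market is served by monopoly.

Under competition P = MC: 37 − 3Q = 23.5 + 1.5Q ⇒ Q = 3, P = 28.
The monopolist equates marginal revenue to marginal cost: 37 − 6Q = 23.5 + 1.5Q, so Q = 1.8. From demand, P = 31.6.
CS = ½·(37 − 28)·3 = 13.5; PS = (28·3 − 23.5·3 − ½·1.5·3²) = 6.75; TS = 20.25.
CS = ½·(37 − 31.6)·1.8 = 4.86; PS = (31.6·1.8 − 23.5·1.8 − ½·1.5·1.8²) = 12.15; TS = 17.01.
DWL = 20.25 − 17.01 = 3.24.

DWL = 3.24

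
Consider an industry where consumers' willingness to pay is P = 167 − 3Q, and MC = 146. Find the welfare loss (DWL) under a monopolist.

Competitive firms price at marginal cost: P = 146, giving Q = 7.
Monopoly sets MR = MC: 167 − 6Q = 146 ⇒ Q = 3.5, P = 167 − 3·3.5 = 156.5.
DWL is the triangle between Q = 3.5 and Q = 7: ½·(7 − 3.5)·(156.5 − 146) = 18.375.

DWL = 18.375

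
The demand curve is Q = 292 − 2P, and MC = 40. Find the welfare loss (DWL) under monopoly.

DWL = 2809

Inverting demand: P = 146 − 0.5Q.
Competitive firms price at marginal cost: P = 40, giving Q = 212.
The monopolist equates marginal revenue to marginal cost: 146 − Q = 40, so Q = 106. From demand, P = 93.
DWL is the triangle between Q = 106 and Q = 212: ½·(212 − 106)·(93 − 40) = 2809.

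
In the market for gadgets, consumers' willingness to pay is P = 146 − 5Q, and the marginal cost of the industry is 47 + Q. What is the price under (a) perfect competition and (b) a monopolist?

Competitive equilibrium sets price equal to marginal cost: 146 − 5Q = 47 + Q, so Q = 16.5 and P = 63.5.
The monopolist equates marginal revenue to marginal cost: 146 − 10Q = 47 + Q, so Q = 9. From demand, P = 101.

Competition: P = 63.5; Monopoly: P = 101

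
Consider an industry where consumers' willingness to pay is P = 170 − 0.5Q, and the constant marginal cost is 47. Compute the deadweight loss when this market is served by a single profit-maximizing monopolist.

Under competition P = MC = 47, so Q = (170 − 47)/0.5 = 246.
The monopolist equates marginal revenue to marginal cost: 170 − Q = 47, so Q = 123. From demand, P = 108.5.
DWL is the triangle between Q = 123 and Q = 246: ½·(246 − 123)·(108.5 − 47) = 3782.25.

DWL = 3782.25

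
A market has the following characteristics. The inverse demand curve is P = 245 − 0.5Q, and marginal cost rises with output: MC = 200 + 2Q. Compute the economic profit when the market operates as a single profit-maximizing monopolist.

Monopoly sets MR = MC: 245 − Q = 200 + 2Q ⇒ Q = 15, P = 245 − 0.5·15 = 237.5.
Profit = 237.5·15 − (200·15 + ½·2·15²) = 337.5.

Profit = 337.5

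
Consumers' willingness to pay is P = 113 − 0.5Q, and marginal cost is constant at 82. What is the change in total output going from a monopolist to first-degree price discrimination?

Q rises by 31

Monopoly sets MR = MC: 113 − Q = 82 ⇒ Q = 31, P = 113 − 0.5·31 = 97.5.
With perfect price discrimination, output is the efficient level Q = 62 (where demand meets MC), but every buyer pays their willingness to pay: CS = 0 and PS = total surplus.
Change in total output: 62 − 31 = 31.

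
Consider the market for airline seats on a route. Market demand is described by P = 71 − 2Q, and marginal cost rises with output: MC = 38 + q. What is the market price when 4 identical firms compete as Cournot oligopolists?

P = 47

With 4 symmetric Cournot firms, each firm's FOC gives 71 − 10q = 38 + q, so q = 3, Q = 4·3 = 12, and P = 47.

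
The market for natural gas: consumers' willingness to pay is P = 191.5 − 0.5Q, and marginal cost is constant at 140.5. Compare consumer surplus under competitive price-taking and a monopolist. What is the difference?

CS falls by 1950.75

Competitive firms price at marginal cost: P = 140.5, giving Q = 102.
CS = ½·(191.5 − 140.5)·102 = 2601.
Monopoly sets MR = MC: 191.5 − Q = 140.5 ⇒ Q = 51, P = 191.5 − 0.5·51 = 166.
CS = ½·(191.5 − 166)·51 = 650.25.
Change in consumer surplus: 650.25 − 2601 = −1950.75.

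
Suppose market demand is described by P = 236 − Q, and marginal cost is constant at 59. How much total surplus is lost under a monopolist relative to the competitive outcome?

DWL = 3916.125

Competitive firms price at marginal cost: P = 59, giving Q = 177.
The monopolist equates marginal revenue to marginal cost: 236 − 2Q = 59, so Q = 88.5. From demand, P = 147.5.
DWL is the triangle between Q = 88.5 and Q = 177: ½·(177 − 88.5)·(147.5 − 59) = 3916.125.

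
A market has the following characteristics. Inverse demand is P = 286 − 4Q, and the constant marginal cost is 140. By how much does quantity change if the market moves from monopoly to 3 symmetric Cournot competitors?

The monopolist equates marginal revenue to marginal cost: 286 − 8Q = 140, so Q = 18.25. From demand, P = 213.
In a 3-firm Cournot equilibrium, symmetry and the first-order condition give q = (286 − 140)/(16) = 9.125. So Q = 27.375 and P = 176.5.
Change in quantity: 27.375 − 18.25 = 9.125.

Q rises by 9.125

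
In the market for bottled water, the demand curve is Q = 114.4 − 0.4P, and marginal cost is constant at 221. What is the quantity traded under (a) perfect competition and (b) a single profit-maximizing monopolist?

Inverting demand: P = 286 − 2.5Q.
Under competition P = MC = 221, so Q = (286 − 221)/2.5 = 26.
A monopolist chooses Q where MR = MC. MR = 286 − 5Q; setting this equal to 221 gives Q = 13 and P = 253.5.

Competition: Q = 26; Monopoly: Q = 13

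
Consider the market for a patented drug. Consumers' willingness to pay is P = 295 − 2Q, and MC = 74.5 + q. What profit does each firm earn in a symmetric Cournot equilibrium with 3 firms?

In a 3-firm Cournot equilibrium, symmetry and the first-order condition give q = (295 − 74.5)/(9) = 24.5. So Q = 73.5 and P = 148.
Each firm's profit = 148·24.5 − (74.5·24.5 + ½·1·24.5²) = 1500.625.

π_i = 1500.625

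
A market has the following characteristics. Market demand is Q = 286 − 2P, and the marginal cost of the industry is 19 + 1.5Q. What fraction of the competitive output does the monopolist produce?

Inverting demand: P = 143 − 0.5Q.
The monopolist equates marginal revenue to marginal cost: 143 − Q = 19 + 1.5Q, so Q = 49.6. From demand, P = 118.2.
Competitive equilibrium sets price equal to marginal cost: 143 − 0.5Q = 19 + 1.5Q, so Q = 62 and P = 112.
Ratio Q_m/Q_c = 49.6/62 = 0.8.

Q_m/Q_c = 0.8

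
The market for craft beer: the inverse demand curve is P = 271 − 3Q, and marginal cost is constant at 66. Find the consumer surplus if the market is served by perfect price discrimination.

CS = 0

With perfect price discrimination, output is the efficient level Q = 205/3 (where demand meets MC), but every buyer pays their willingness to pay: CS = 0 and PS = total surplus.
CS = 0.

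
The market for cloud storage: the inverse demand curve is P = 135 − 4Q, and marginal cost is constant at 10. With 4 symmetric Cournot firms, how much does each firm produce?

Cournot with 4 identical firms: the symmetric best-response condition is 135 − 20q = 10. Each firm produces q = 6.25, total output Q = 25, price P = 35.

q_i = 6.25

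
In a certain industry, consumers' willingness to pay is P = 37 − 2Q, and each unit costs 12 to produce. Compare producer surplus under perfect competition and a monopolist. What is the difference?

Perfect competition: P = MC = 12, so 37 − 2Q = 12 and Q = 12.5.
PS = (12 − 12)·12.5 = 0.
The monopolist equates marginal revenue to marginal cost: 37 − 4Q = 12, so Q = 6.25. From demand, P = 24.5.
PS = (24.5 − 12)·6.25 = 78.125.
Change in producer surplus: 78.125 − 0 = 78.125.

Producer surplus rises by 78.125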